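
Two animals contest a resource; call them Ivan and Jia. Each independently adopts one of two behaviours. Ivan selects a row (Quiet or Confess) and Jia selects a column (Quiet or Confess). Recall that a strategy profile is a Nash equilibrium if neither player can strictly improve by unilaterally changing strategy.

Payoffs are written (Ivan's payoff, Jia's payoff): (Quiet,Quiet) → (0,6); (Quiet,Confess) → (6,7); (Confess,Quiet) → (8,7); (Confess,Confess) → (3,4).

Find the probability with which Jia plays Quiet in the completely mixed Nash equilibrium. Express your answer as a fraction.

Let q be the probability that Jia plays Quiet. In a completely mixed equilibrium, Ivan must be indifferent between Quiet and Confess.
Ivan's expected payoff from Quiet is 6(1−q); from Confess it is 8q + 3(1−q).
Setting these equal: −6q + 6 = 5q + 3, so q = 3/11.

3/11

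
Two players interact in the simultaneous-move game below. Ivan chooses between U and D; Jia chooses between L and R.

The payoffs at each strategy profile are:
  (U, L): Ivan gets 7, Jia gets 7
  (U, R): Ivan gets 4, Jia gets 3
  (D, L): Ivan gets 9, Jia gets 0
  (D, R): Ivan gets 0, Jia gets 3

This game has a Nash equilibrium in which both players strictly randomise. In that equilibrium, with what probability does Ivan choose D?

Let x be the probability that Ivan plays U. In a completely mixed equilibrium, Jia must be indifferent between L and R.
Jia's expected payoff from L is 7x; from R it is 3x + 3(1−x).
Setting these equal: 7x = 3, so x = 3/7.
Therefore Ivan plays D with probability 1 − 3/7 = 4/7.

4/7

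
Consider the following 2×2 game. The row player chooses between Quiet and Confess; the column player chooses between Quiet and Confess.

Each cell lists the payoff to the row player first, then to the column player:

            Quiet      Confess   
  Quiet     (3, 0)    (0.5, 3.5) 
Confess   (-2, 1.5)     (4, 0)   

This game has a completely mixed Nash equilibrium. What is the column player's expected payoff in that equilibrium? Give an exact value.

First find p, the probability the row player plays Quiet, from the column player's indifference between Quiet and Confess: 1.5(1−p) = 3.5p, giving p = 3/10.
Since the column player is indifferent in equilibrium, the column player's expected payoff equals the payoff from either column against (3/10, 7/10). Using Quiet: 1.5(7/10) = 21/20.

21/20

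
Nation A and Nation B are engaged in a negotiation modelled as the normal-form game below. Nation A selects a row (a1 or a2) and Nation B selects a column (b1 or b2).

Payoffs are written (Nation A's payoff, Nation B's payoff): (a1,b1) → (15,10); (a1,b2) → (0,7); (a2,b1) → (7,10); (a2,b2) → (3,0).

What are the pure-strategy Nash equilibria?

(a1, b1)

(a1, b1): Nation A gets 15 ≥ 7 from a2, and Nation B gets 10 ≥ 7 from b2 — Nash equilibrium.
(a1, b2): Nation A prefers a2 (3 > 0); Nation B prefers b1 (10 > 7) — not an equilibrium.
(a2, b1): Nation A prefers a1 (15 > 7) — not an equilibrium.
(a2, b2): Nation B prefers b1 (10 > 0) — not an equilibrium.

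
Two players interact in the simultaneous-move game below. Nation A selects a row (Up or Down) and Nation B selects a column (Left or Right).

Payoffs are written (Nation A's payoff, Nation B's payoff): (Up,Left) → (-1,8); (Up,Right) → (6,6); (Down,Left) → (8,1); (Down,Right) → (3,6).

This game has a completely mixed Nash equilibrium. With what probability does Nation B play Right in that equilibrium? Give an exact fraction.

Let y be the probability that Nation B plays Left. In a completely mixed equilibrium, Nation A must be indifferent between Up and Down.
Nation A's expected payoff from Up is −y + 6(1−y); from Down it is 8y + 3(1−y).
Setting these equal: −7y + 6 = 5y + 3, so y = 1/4.
Therefore Nation B plays Right with probability 1 − 1/4 = 3/4.

3/4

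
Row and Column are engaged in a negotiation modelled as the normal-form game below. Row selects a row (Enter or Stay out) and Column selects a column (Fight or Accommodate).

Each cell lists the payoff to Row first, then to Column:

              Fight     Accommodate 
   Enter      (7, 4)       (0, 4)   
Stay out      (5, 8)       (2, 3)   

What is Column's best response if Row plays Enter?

either — both Fight and Accommodate are best responses

Against Enter, Column earns 4 from Fight and 4 from Accommodate.
So either strategy is a best response.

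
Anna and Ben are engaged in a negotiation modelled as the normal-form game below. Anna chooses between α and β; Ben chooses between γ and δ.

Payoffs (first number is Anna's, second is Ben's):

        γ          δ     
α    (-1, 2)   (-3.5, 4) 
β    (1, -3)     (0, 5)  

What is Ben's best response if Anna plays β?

δ

Against β, Ben earns -3 from γ and 5 from δ.
So δ is the best response.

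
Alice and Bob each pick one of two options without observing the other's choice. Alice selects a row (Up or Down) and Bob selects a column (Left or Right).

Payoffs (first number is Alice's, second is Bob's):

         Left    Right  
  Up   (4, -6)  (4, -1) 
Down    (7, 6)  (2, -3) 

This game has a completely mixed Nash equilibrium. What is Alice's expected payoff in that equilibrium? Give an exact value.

First find y, the probability Bob plays Left, from Alice's indifference between Up and Down: 4y + 4(1−y) = 7y + 2(1−y), giving y = 2/5.
Since Alice is indifferent in equilibrium, Alice's expected payoff equals the payoff from either row against (2/5, 3/5). Using Up: 4(2/5) + 4(3/5) = 4.

4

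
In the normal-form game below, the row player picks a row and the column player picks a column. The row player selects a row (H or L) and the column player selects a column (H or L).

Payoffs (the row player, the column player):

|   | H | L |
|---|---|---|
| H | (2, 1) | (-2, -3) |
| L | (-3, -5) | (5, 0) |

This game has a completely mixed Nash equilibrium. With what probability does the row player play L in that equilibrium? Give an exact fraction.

4/9

Let x be the probability that the row player plays H. In a completely mixed equilibrium, the column player must be indifferent between H and L.
The column player's expected payoff from H is x − 5(1−x); from L it is −3x.
Setting these equal: 6x − 5 = −3x, so x = 5/9.
Therefore the row player plays L with probability 1 − 5/9 = 4/9.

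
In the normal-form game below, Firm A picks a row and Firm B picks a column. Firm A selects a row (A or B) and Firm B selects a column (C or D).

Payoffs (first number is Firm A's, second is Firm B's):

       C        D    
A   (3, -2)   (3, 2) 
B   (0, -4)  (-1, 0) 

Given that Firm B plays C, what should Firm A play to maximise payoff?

A

Against C, Firm A earns 3 from A and 0 from B.
So A is the best response.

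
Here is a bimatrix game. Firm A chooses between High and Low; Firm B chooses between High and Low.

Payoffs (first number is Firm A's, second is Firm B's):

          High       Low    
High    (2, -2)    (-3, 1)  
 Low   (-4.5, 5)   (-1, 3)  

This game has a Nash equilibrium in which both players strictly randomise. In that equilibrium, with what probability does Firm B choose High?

4/17

Let q be the probability that Firm B plays High. In a completely mixed equilibrium, Firm A must be indifferent between High and Low.
Firm A's expected payoff from High is 2q − 3(1−q); from Low it is −4.5q − (1−q).
Setting these equal: 5q − 3 = −3.5q − 1, so q = 4/17.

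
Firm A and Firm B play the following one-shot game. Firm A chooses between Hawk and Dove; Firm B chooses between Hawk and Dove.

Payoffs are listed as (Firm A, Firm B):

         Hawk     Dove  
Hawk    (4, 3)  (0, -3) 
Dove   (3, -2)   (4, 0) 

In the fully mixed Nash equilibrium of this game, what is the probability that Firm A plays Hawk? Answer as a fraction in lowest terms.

1/4

Let x be the probability that Firm A plays Hawk. In a completely mixed equilibrium, Firm B must be indifferent between Hawk and Dove.
Firm B's expected payoff from Hawk is 3x − 2(1−x); from Dove it is −3x.
Setting these equal: 5x − 2 = −3x, so x = 1/4.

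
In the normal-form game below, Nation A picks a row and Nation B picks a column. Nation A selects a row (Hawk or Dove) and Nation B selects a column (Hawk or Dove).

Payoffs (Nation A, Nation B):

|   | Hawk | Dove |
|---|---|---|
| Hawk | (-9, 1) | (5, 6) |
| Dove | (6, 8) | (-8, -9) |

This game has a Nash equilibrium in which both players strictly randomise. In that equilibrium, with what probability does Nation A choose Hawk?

17/22

Let r be the probability that Nation A plays Hawk. In a completely mixed equilibrium, Nation B must be indifferent between Hawk and Dove.
Nation B's expected payoff from Hawk is r + 8(1−r); from Dove it is 6r − 9(1−r).
Setting these equal: −7r + 8 = 15r − 9, so r = 17/22.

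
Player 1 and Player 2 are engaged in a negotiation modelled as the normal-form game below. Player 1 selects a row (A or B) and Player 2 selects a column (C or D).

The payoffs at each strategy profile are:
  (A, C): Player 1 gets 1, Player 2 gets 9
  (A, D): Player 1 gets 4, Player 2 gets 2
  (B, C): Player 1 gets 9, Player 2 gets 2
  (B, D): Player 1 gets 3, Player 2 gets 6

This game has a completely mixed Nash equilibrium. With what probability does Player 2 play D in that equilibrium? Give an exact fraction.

Let c be the probability that Player 2 plays C. In a completely mixed equilibrium, Player 1 must be indifferent between A and B.
Player 1's expected payoff from A is c + 4(1−c); from B it is 9c + 3(1−c).
Setting these equal: −3c + 4 = 6c + 3, so c = 1/9.
Therefore Player 2 plays D with probability 1 − 1/9 = 8/9.

8/9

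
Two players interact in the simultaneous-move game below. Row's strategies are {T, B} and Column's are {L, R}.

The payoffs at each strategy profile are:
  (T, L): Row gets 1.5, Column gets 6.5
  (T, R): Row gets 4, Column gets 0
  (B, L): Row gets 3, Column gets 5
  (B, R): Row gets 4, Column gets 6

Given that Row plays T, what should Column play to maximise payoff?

L

Against T, Column earns 6.5 from L and 0 from R.
So L is the best response.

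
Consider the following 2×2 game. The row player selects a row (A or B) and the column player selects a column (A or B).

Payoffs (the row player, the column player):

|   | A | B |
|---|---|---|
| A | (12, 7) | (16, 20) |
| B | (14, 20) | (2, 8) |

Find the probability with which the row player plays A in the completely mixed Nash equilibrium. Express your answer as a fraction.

Let x be the probability that the row player plays A. In a completely mixed equilibrium, the column player must be indifferent between A and B.
The column player's expected payoff from A is 7x + 20(1−x); from B it is 20x + 8(1−x).
Setting these equal: −13x + 20 = 12x + 8, so x = 12/25.

12/25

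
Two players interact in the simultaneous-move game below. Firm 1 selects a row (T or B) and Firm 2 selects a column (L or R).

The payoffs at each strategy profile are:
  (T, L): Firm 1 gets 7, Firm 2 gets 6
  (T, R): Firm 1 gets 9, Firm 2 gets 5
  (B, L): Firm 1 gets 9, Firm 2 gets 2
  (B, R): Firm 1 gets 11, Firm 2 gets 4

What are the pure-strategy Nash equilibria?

(T, L): Firm 1 prefers B (9 > 7) — not an equilibrium.
(T, R): Firm 1 prefers B (11 > 9); Firm 2 prefers L (6 > 5) — not an equilibrium.
(B, L): Firm 2 prefers R (4 > 2) — not an equilibrium.
(B, R): Firm 1 gets 11 ≥ 9 from T, and Firm 2 gets 4 ≥ 2 from L — Nash equilibrium.

(B, R)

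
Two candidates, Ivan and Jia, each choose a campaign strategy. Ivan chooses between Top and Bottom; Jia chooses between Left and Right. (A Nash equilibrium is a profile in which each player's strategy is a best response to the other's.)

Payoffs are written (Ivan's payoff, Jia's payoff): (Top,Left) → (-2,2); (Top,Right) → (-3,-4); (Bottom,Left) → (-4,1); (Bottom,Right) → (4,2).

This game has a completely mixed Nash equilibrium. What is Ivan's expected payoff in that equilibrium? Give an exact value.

-20/9

First find q, the probability Jia plays Left, from Ivan's indifference between Top and Bottom: −2q − 3(1−q) = −4q + 4(1−q), giving q = 7/9.
Since Ivan is indifferent in equilibrium, Ivan's expected payoff equals the payoff from either row against (7/9, 2/9). Using Top: −2(7/9) − 3(2/9) = -20/9.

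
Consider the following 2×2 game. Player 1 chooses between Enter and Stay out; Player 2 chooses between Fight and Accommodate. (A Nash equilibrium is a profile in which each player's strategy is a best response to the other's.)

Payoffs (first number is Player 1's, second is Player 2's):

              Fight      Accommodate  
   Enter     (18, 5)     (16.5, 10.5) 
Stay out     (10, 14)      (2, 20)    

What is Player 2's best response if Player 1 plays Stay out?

Against Stay out, Player 2 earns 14 from Fight and 20 from Accommodate.
So Accommodate is the best response.

Accommodate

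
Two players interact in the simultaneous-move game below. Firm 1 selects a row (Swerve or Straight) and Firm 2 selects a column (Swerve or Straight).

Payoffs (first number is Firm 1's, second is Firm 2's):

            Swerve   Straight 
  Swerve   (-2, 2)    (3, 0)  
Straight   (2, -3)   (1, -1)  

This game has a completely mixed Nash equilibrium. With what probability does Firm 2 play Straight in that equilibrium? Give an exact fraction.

2/3

Let y be the probability that Firm 2 plays Swerve. In a completely mixed equilibrium, Firm 1 must be indifferent between Swerve and Straight.
Firm 1's expected payoff from Swerve is −2y + 3(1−y); from Straight it is 2y + (1−y).
Setting these equal: −5y + 3 = y + 1, so y = 1/3.
Therefore Firm 2 plays Straight with probability 1 − 1/3 = 2/3.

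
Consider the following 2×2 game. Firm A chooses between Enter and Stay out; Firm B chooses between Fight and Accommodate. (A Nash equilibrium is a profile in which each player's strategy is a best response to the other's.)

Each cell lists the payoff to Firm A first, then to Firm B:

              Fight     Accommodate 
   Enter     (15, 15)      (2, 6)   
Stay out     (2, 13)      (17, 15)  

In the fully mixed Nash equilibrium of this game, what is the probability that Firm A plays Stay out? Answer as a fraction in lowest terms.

9/11

Let p be the probability that Firm A plays Enter. In a completely mixed equilibrium, Firm B must be indifferent between Fight and Accommodate.
Firm B's expected payoff from Fight is 15p + 13(1−p); from Accommodate it is 6p + 15(1−p).
Setting these equal: 2p + 13 = −9p + 15, so p = 2/11.
Therefore Firm A plays Stay out with probability 1 − 2/11 = 9/11.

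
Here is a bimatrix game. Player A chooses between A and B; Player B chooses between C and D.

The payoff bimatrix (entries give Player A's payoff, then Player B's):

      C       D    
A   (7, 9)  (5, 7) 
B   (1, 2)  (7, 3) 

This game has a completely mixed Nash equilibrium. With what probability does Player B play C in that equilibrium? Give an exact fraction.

1/4

Let q be the probability that Player B plays C. In a completely mixed equilibrium, Player A must be indifferent between A and B.
Player A's expected payoff from A is 7q + 5(1−q); from B it is q + 7(1−q).
Setting these equal: 2q + 5 = −6q + 7, so q = 1/4.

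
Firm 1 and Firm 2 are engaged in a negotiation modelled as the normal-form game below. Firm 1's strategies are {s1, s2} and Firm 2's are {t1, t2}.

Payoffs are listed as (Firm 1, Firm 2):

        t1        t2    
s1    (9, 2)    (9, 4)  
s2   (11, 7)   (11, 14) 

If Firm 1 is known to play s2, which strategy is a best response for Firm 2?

Against s2, Firm 2 earns 7 from t1 and 14 from t2.
So t2 is the best response.

t2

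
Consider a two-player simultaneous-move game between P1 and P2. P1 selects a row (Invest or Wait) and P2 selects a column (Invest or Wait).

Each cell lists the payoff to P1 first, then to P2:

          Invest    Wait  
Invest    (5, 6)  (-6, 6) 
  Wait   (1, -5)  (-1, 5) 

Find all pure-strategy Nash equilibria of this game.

(Invest, Invest): P1 gets 5 ≥ 1 from Wait, and P2 gets 6 ≥ 6 from Wait — Nash equilibrium.
(Invest, Wait): P1 prefers Wait (-1 > -6) — not an equilibrium.
(Wait, Invest): P1 prefers Invest (5 > 1); P2 prefers Wait (5 > -5) — not an equilibrium.
(Wait, Wait): P1 gets -1 ≥ -6 from Invest, and P2 gets 5 ≥ -5 from Invest — Nash equilibrium.

(Invest, Invest) and (Wait, Wait)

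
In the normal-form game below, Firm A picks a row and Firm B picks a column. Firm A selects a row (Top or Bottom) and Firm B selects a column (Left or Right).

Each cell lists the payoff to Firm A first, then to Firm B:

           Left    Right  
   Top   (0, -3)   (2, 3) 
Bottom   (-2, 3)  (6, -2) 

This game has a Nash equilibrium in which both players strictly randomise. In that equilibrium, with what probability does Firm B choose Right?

1/3

Let q be the probability that Firm B plays Left. In a completely mixed equilibrium, Firm A must be indifferent between Top and Bottom.
Firm A's expected payoff from Top is 2(1−q); from Bottom it is −2q + 6(1−q).
Setting these equal: −2q + 2 = −8q + 6, so q = 2/3.
Therefore Firm B plays Right with probability 1 − 2/3 = 1/3.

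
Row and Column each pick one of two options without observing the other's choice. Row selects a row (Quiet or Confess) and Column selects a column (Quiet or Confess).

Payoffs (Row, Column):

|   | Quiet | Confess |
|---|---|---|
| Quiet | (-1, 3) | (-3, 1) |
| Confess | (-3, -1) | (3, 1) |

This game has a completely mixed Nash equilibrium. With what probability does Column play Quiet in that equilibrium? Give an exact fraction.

Let q be the probability that Column plays Quiet. In a completely mixed equilibrium, Row must be indifferent between Quiet and Confess.
Row's expected payoff from Quiet is −q − 3(1−q); from Confess it is −3q + 3(1−q).
Setting these equal: 2q − 3 = −6q + 3, so q = 3/4.

3/4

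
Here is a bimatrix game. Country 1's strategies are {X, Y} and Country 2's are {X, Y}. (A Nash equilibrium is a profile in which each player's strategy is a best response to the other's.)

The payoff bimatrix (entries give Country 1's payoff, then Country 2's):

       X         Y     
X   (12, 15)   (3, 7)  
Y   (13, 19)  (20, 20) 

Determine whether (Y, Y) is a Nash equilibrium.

Yes

At (Y, Y), Country 1 earns 20; switching to X would give 3, so Country 1 has no profitable deviation.
Country 2 earns 20; switching to X would give 19, so Country 2 has no profitable deviation.
Neither player can gain by a unilateral deviation, so this profile is a Nash equilibrium.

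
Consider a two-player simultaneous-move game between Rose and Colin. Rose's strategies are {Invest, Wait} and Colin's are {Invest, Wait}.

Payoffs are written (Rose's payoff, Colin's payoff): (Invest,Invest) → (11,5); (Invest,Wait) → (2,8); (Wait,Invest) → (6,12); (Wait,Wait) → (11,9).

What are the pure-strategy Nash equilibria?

(Invest, Invest): Colin prefers Wait (8 > 5) — not an equilibrium.
(Invest, Wait): Rose prefers Wait (11 > 2) — not an equilibrium.
(Wait, Invest): Rose prefers Invest (11 > 6) — not an equilibrium.
(Wait, Wait): Colin prefers Invest (12 > 9) — not an equilibrium.

none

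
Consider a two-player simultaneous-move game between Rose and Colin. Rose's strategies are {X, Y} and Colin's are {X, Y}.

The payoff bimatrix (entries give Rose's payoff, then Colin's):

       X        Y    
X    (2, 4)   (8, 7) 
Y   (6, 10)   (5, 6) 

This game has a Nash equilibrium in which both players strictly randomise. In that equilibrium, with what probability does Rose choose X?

Let x be the probability that Rose plays X. In a completely mixed equilibrium, Colin must be indifferent between X and Y.
Colin's expected payoff from X is 4x + 10(1−x); from Y it is 7x + 6(1−x).
Setting these equal: −6x + 10 = x + 6, so x = 4/7.

4/7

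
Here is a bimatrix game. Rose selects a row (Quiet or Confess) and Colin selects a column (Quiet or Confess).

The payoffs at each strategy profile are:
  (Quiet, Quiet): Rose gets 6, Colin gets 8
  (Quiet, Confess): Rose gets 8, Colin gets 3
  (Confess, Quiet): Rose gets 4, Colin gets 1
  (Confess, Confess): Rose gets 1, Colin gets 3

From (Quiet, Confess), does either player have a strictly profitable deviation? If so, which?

Rose at (Quiet, Confess) earns 8; deviating to Confess yields 1 — not better.
Colin earns 3; deviating to Quiet yields 8 — a strict improvement.
Only Colin has a strictly profitable deviation.

Colin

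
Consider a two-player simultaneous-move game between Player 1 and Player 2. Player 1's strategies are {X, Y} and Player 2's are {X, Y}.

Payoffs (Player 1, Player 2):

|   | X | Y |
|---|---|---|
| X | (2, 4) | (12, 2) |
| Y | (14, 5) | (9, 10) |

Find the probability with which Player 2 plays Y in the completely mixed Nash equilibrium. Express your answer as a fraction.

Let c be the probability that Player 2 plays X. In a completely mixed equilibrium, Player 1 must be indifferent between X and Y.
Player 1's expected payoff from X is 2c + 12(1−c); from Y it is 14c + 9(1−c).
Setting these equal: −10c + 12 = 5c + 9, so c = 1/5.
Therefore Player 2 plays Y with probability 1 − 1/5 = 4/5.

4/5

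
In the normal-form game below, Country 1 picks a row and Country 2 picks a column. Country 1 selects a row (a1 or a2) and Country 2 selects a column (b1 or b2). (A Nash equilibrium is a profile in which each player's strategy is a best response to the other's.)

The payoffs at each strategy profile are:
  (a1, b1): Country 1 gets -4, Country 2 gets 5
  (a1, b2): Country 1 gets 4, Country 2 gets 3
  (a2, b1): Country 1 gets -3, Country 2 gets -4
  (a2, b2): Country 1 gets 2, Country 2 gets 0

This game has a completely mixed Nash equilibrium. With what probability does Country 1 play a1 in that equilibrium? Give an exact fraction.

2/3

Let r be the probability that Country 1 plays a1. In a completely mixed equilibrium, Country 2 must be indifferent between b1 and b2.
Country 2's expected payoff from b1 is 5r − 4(1−r); from b2 it is 3r.
Setting these equal: 9r − 4 = 3r, so r = 2/3.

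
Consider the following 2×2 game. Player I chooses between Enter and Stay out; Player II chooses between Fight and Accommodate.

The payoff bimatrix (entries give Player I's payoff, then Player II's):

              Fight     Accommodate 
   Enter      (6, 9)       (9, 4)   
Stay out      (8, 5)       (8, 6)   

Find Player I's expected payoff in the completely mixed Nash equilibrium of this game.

8

First find q, the probability Player II plays Fight, from Player I's indifference between Enter and Stay out: 6q + 9(1−q) = 8q + 8(1−q), giving q = 1/3.
Since Player I is indifferent in equilibrium, Player I's expected payoff equals the payoff from either row against (1/3, 2/3). Using Enter: 6(1/3) + 9(2/3) = 8.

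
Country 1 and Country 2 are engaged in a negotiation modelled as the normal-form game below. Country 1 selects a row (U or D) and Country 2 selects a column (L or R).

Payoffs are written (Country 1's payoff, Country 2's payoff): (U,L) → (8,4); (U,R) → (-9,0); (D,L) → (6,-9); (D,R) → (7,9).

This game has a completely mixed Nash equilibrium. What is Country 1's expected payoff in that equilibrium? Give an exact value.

First find q, the probability Country 2 plays L, from Country 1's indifference between U and D: 8q − 9(1−q) = 6q + 7(1−q), giving q = 8/9.
Since Country 1 is indifferent in equilibrium, Country 1's expected payoff equals the payoff from either row against (8/9, 1/9). Using U: 8(8/9) − 9(1/9) = 55/9.

55/9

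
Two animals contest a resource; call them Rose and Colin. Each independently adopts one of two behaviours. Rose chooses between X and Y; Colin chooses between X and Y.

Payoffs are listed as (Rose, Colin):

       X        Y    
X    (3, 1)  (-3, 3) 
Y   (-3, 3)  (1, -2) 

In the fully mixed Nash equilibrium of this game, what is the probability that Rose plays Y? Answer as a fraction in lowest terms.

2/7

Let r be the probability that Rose plays X. In a completely mixed equilibrium, Colin must be indifferent between X and Y.
Colin's expected payoff from X is r + 3(1−r); from Y it is 3r − 2(1−r).
Setting these equal: −2r + 3 = 5r − 2, so r = 5/7.
Therefore Rose plays Y with probability 1 − 5/7 = 2/7.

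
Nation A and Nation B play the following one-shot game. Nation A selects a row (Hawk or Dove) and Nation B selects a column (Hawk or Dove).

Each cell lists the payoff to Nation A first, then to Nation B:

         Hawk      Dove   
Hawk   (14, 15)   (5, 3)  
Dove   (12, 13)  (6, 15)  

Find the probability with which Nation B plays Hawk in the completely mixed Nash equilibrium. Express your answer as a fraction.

Let q be the probability that Nation B plays Hawk. In a completely mixed equilibrium, Nation A must be indifferent between Hawk and Dove.
Nation A's expected payoff from Hawk is 14q + 5(1−q); from Dove it is 12q + 6(1−q).
Setting these equal: 9q + 5 = 6q + 6, so q = 1/3.

1/3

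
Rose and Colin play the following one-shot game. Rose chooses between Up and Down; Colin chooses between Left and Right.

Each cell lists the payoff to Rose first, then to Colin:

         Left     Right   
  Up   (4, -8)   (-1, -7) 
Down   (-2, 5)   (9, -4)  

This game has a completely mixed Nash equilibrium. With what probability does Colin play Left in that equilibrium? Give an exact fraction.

Let c be the probability that Colin plays Left. In a completely mixed equilibrium, Rose must be indifferent between Up and Down.
Rose's expected payoff from Up is 4c − (1−c); from Down it is −2c + 9(1−c).
Setting these equal: 5c − 1 = −11c + 9, so c = 5/8.

5/8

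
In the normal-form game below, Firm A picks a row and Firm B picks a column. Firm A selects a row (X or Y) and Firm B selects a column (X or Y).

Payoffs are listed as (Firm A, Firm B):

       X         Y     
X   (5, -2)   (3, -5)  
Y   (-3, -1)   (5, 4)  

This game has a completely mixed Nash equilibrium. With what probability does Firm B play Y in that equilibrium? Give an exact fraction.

4/5

Let q be the probability that Firm B plays X. In a completely mixed equilibrium, Firm A must be indifferent between X and Y.
Firm A's expected payoff from X is 5q + 3(1−q); from Y it is −3q + 5(1−q).
Setting these equal: 2q + 3 = −8q + 5, so q = 1/5.
Therefore Firm B plays Y with probability 1 − 1/5 = 4/5.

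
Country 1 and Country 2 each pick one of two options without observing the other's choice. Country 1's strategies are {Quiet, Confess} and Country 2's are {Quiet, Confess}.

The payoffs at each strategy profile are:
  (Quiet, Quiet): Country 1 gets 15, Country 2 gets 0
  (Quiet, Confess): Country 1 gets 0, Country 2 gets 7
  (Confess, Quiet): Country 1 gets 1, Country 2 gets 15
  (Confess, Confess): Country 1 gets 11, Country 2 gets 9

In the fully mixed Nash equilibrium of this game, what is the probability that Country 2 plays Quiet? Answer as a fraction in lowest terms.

Let y be the probability that Country 2 plays Quiet. In a completely mixed equilibrium, Country 1 must be indifferent between Quiet and Confess.
Country 1's expected payoff from Quiet is 15y; from Confess it is y + 11(1−y).
Setting these equal: 15y = −10y + 11, so y = 11/25.

11/25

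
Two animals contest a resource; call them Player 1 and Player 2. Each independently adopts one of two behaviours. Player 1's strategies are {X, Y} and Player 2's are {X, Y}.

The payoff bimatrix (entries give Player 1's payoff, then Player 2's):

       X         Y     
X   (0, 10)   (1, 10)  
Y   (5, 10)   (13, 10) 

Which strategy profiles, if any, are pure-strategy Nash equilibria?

(Y, X) and (Y, Y)

(X, X): Player 1 prefers Y (5 > 0) — not an equilibrium.
(X, Y): Player 1 prefers Y (13 > 1) — not an equilibrium.
(Y, X): Player 1 gets 5 ≥ 0 from X, and Player 2 gets 10 ≥ 10 from Y — Nash equilibrium.
(Y, Y): Player 1 gets 13 ≥ 1 from X, and Player 2 gets 10 ≥ 10 from X — Nash equilibrium.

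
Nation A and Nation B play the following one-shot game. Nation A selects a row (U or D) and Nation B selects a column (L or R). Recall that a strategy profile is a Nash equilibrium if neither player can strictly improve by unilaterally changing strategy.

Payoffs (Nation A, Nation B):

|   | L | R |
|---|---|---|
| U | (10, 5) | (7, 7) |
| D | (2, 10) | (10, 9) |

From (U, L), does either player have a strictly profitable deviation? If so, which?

Nation B

Nation A at (U, L) earns 10; deviating to D yields 2 — not better.
Nation B earns 5; deviating to R yields 7 — a strict improvement.
Only Nation B has a strictly profitable deviation.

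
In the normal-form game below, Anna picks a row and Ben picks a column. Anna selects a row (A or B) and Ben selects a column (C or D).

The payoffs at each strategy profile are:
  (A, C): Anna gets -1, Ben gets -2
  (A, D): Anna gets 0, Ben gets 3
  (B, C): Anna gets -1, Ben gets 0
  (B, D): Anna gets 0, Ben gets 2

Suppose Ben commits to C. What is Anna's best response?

either — both A and B are best responses

Against C, Anna earns -1 from A and -1 from B.
So either strategy is a best response.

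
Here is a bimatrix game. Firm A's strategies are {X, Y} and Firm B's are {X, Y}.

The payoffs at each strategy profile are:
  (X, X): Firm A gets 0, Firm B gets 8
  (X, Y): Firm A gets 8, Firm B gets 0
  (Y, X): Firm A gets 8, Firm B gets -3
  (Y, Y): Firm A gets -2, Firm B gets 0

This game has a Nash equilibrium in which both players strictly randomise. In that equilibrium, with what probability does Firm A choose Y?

8/11

Let r be the probability that Firm A plays X. In a completely mixed equilibrium, Firm B must be indifferent between X and Y.
Firm B's expected payoff from X is 8r − 3(1−r); from Y it is 0.
Setting these equal: 11r − 3 = 0, so r = 3/11.
Therefore Firm A plays Y with probability 1 − 3/11 = 8/11.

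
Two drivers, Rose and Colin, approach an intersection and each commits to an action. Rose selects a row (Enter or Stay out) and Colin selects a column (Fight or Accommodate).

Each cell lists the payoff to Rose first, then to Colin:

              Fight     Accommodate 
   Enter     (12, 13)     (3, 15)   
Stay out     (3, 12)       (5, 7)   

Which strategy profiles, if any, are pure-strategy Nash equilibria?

(Enter, Fight): Colin prefers Accommodate (15 > 13) — not an equilibrium.
(Enter, Accommodate): Rose prefers Stay out (5 > 3) — not an equilibrium.
(Stay out, Fight): Rose prefers Enter (12 > 3) — not an equilibrium.
(Stay out, Accommodate): Colin prefers Fight (12 > 7) — not an equilibrium.

none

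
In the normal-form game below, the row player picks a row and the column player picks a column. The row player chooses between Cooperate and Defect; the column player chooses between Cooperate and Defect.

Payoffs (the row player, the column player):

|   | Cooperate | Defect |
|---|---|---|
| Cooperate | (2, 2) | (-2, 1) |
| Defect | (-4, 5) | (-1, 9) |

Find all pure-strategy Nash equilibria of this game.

(Cooperate, Cooperate): the row player gets 2 ≥ -4 from Defect, and the column player gets 2 ≥ 1 from Defect — Nash equilibrium.
(Cooperate, Defect): the row player prefers Defect (-1 > -2); the column player prefers Cooperate (2 > 1) — not an equilibrium.
(Defect, Cooperate): the row player prefers Cooperate (2 > -4); the column player prefers Defect (9 > 5) — not an equilibrium.
(Defect, Defect): the row player gets -1 ≥ -2 from Cooperate, and the column player gets 9 ≥ 5 from Cooperate — Nash equilibrium.

(Cooperate, Cooperate) and (Defect, Defect)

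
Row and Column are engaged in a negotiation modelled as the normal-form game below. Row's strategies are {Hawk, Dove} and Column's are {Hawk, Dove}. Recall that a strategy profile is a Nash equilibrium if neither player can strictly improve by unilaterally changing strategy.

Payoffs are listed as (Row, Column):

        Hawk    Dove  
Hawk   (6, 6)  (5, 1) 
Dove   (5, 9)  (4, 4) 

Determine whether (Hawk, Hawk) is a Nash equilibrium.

Yes

At (Hawk, Hawk), Row earns 6; switching to Dove would give 5, so Row has no profitable deviation.
Column earns 6; switching to Dove would give 1, so Column has no profitable deviation.
Neither player can gain by a unilateral deviation, so this profile is a Nash equilibrium.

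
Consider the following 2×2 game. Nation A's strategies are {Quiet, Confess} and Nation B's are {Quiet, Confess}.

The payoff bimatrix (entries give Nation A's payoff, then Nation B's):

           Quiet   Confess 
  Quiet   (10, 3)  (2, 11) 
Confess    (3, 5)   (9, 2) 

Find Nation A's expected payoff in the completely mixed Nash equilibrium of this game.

6

First find y, the probability Nation B plays Quiet, from Nation A's indifference between Quiet and Confess: 10y + 2(1−y) = 3y + 9(1−y), giving y = 1/2.
Since Nation A is indifferent in equilibrium, Nation A's expected payoff equals the payoff from either row against (1/2, 1/2). Using Quiet: 10(1/2) + 2(1/2) = 6.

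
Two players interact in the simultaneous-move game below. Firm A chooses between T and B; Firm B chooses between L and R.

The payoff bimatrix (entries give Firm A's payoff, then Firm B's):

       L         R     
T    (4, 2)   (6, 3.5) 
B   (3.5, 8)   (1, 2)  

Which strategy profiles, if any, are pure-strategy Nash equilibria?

(T, L): Firm B prefers R (3.5 > 2) — not an equilibrium.
(T, R): Firm A gets 6 ≥ 1 from B, and Firm B gets 3.5 ≥ 2 from L — Nash equilibrium.
(B, L): Firm A prefers T (4 > 3.5) — not an equilibrium.
(B, R): Firm A prefers T (6 > 1); Firm B prefers L (8 > 2) — not an equilibrium.

(T, R)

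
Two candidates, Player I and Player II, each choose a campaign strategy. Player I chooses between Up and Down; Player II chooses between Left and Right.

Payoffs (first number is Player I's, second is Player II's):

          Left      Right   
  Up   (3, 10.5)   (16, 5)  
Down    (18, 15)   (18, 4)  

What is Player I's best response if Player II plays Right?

Against Right, Player I earns 16 from Up and 18 from Down.
So Down is the best response.

Down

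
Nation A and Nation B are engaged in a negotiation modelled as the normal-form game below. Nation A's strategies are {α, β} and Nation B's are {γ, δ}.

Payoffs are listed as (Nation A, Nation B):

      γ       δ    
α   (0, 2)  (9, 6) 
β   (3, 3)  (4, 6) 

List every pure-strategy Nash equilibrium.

(α, δ)

(α, γ): Nation A prefers β (3 > 0); Nation B prefers δ (6 > 2) — not an equilibrium.
(α, δ): Nation A gets 9 ≥ 4 from β, and Nation B gets 6 ≥ 2 from γ — Nash equilibrium.
(β, γ): Nation B prefers δ (6 > 3) — not an equilibrium.
(β, δ): Nation A prefers α (9 > 4) — not an equilibrium.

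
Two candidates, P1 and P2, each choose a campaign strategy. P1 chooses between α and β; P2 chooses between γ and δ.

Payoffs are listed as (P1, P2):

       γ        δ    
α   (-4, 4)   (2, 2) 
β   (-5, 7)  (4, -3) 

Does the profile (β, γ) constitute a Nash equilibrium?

At (β, γ), P1 earns -5; switching to α would give -4, so P1 would deviate.
P2 earns 7; switching to δ would give -3, so P2 has no profitable deviation.
Since at least one player can profitably deviate, this is not a Nash equilibrium.

No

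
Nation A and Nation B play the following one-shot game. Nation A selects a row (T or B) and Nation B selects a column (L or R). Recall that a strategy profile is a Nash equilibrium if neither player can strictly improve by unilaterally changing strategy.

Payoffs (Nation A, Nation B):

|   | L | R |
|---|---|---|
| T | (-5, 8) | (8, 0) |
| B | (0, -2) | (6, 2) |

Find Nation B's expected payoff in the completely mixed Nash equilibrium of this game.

4/3

First find p, the probability Nation A plays T, from Nation B's indifference between L and R: 8p − 2(1−p) = 2(1−p), giving p = 1/3.
Since Nation B is indifferent in equilibrium, Nation B's expected payoff equals the payoff from either column against (1/3, 2/3). Using L: 8(1/3) − 2(2/3) = 4/3.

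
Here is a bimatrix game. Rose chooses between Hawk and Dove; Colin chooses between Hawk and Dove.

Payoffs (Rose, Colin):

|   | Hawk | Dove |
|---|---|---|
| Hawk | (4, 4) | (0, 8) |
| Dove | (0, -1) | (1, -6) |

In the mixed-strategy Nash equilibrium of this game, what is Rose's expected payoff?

4/5

First find q, the probability Colin plays Hawk, from Rose's indifference between Hawk and Dove: 4q = (1−q), giving q = 1/5.
Since Rose is indifferent in equilibrium, Rose's expected payoff equals the payoff from either row against (1/5, 4/5). Using Hawk: 4(1/5) = 4/5.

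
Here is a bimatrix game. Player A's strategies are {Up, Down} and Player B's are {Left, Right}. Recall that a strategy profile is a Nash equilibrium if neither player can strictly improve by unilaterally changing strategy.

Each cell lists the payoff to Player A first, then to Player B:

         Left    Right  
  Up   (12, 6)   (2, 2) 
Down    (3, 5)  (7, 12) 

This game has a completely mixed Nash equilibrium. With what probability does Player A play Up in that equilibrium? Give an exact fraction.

7/11

Let x be the probability that Player A plays Up. In a completely mixed equilibrium, Player B must be indifferent between Left and Right.
Player B's expected payoff from Left is 6x + 5(1−x); from Right it is 2x + 12(1−x).
Setting these equal: x + 5 = −10x + 12, so x = 7/11.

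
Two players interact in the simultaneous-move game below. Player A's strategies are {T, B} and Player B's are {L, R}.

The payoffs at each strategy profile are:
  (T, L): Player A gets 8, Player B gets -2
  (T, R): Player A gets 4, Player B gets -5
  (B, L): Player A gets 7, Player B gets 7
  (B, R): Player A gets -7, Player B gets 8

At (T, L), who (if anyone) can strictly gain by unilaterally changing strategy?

Neither

Player A at (T, L) earns 8; deviating to B yields 7 — not better.
Player B earns -2; deviating to R yields -5 — not better.
Neither player can strictly improve; the profile is a Nash equilibrium.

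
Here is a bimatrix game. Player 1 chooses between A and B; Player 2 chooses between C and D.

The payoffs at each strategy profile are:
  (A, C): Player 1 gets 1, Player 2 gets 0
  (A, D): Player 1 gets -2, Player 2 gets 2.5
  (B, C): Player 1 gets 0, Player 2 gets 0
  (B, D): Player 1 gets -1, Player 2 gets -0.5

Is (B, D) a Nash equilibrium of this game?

At (B, D), Player 1 earns -1; switching to A would give -2, so Player 1 has no profitable deviation.
Player 2 earns -0.5; switching to C would give 0, so Player 2 would deviate.
Since at least one player can profitably deviate, this is not a Nash equilibrium.

No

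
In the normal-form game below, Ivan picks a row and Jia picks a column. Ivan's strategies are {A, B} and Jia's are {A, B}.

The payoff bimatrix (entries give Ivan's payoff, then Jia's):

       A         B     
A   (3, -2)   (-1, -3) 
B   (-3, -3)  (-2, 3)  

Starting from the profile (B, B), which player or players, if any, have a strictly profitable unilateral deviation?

Ivan at (B, B) earns -2; deviating to A yields -1 — a strict improvement.
Jia earns 3; deviating to A yields -3 — not better.
Only Ivan has a strictly profitable deviation.

Ivan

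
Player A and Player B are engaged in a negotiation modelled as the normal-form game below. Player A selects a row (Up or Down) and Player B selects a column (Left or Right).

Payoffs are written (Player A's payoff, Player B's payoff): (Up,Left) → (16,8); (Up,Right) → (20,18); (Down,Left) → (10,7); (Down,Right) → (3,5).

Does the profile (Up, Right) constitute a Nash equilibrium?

At (Up, Right), Player A earns 20; switching to Down would give 3, so Player A has no profitable deviation.
Player B earns 18; switching to Left would give 8, so Player B has no profitable deviation.
Neither player can gain by a unilateral deviation, so this profile is a Nash equilibrium.

Yes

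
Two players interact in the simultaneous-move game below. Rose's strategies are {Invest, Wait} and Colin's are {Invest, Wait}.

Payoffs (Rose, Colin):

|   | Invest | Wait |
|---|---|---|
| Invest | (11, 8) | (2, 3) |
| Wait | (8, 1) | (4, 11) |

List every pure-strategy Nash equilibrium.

(Invest, Invest) and (Wait, Wait)

(Invest, Invest): Rose gets 11 ≥ 8 from Wait, and Colin gets 8 ≥ 3 from Wait — Nash equilibrium.
(Invest, Wait): Rose prefers Wait (4 > 2); Colin prefers Invest (8 > 3) — not an equilibrium.
(Wait, Invest): Rose prefers Invest (11 > 8); Colin prefers Wait (11 > 1) — not an equilibrium.
(Wait, Wait): Rose gets 4 ≥ 2 from Invest, and Colin gets 11 ≥ 1 from Invest — Nash equilibrium.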